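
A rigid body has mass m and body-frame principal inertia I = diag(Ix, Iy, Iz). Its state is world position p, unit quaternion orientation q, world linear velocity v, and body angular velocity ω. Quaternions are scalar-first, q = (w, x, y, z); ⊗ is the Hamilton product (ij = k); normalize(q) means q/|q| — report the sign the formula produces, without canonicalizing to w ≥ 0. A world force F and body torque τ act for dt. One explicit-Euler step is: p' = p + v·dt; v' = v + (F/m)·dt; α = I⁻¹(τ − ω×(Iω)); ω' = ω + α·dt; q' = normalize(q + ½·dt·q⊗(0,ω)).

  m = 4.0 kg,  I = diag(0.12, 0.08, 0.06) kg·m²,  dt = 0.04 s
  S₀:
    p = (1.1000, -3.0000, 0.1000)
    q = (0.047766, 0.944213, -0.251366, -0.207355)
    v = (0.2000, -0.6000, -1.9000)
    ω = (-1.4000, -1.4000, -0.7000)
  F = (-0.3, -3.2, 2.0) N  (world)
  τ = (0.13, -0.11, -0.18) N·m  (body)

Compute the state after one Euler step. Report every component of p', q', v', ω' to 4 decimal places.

p + v·dt = (1.1080, -3.0240, 0.0240)
v + (F/m)dt = (0.1970, -0.6320, -1.8800)
ω×(Iω) gyroscopic = (-0.0196, 0.0588, -0.0784)
(τ − ω×Iω)/I = (1.2467, -2.1100, -1.6933)
ω' = ω + α·dt = (-1.3501, -1.4844, -0.7677)
q⊗(0,ω) = (0.8248373, -0.1812132, 0.8843737, -1.7072468)
updated quaternion q' = (0.0642, 0.9398, -0.2335, -0.2413)

p' = (1.1080, -3.0240, 0.0240)
q' = (0.0642, 0.9398, -0.2335, -0.2413)
v' = (0.1970, -0.6320, -1.8800)
ω' = (-1.3501, -1.4844, -0.7677)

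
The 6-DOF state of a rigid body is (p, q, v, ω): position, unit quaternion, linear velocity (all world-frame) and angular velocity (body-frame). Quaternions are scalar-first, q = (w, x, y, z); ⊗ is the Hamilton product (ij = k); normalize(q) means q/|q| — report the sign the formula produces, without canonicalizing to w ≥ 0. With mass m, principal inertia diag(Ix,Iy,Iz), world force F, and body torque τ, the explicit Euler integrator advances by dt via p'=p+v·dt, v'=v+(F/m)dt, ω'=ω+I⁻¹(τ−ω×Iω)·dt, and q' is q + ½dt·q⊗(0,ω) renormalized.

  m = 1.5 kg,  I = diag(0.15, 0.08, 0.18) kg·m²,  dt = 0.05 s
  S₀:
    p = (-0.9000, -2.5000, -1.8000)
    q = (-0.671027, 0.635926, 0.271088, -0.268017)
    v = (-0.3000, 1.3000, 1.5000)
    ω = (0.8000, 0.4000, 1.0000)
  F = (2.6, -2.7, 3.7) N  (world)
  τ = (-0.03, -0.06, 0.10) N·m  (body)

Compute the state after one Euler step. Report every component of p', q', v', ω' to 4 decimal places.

angular accel α = (-0.4667, -0.4500, 0.6800)
ω + α·dt = (0.7767, 0.3775, 1.0340)
Hamilton product q⊗(0,ω) = (-0.3491590, -0.1585268, -1.1187504, -0.6335270)
updated quaternion q' = (-0.6794, 0.6316, 0.2430, -0.2837)
linear accel F/m = (1.7333, -1.8000, 2.4667)
new position p' = (-0.9150, -2.4350, -1.7250)
v + (F/m)dt = (-0.2133, 1.2100, 1.6233)

p' = (-0.9150, -2.4350, -1.7250)
q' = (-0.6794, 0.6316, 0.2430, -0.2837)
v' = (-0.2133, 1.2100, 1.6233)
ω' = (0.7767, 0.3775, 1.0340)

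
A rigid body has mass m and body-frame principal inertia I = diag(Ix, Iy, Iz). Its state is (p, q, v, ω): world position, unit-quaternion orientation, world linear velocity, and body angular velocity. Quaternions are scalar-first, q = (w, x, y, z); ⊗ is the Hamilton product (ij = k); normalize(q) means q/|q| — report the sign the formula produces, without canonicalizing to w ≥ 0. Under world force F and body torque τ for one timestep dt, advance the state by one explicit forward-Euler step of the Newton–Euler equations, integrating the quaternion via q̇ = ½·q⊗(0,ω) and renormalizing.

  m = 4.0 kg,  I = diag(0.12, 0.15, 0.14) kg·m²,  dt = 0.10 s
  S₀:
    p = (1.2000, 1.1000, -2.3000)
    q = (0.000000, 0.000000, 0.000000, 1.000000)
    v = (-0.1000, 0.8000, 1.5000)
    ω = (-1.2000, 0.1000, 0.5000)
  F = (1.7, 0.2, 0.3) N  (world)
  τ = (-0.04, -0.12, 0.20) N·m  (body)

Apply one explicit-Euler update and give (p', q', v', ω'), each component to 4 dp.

gyro term ω×Iω = (-0.0005, 0.0120, -0.0036)
α = I⁻¹(τ − ω×Iω) = (-0.3292, -0.8800, 1.4543)
ω' = ω + α·dt = (-1.2329, 0.0120, 0.6454)
Hamilton product q⊗(0,ω) = (-0.5000000, -0.1000000, -1.2000000, 0.0000000)
q' = normalize(q + ½dt·q⊗(0,ω)) = (-0.0249, -0.0050, -0.0599, 0.9979)
linear accel F/m = (0.4250, 0.0500, 0.0750)
new position p' = (1.1900, 1.1800, -2.1500)
new velocity v' = (-0.0575, 0.8050, 1.5075)

p' = (1.1900, 1.1800, -2.1500)
q' = (-0.0249, -0.0050, -0.0599, 0.9979)
v' = (-0.0575, 0.8050, 1.5075)
ω' = (-1.2329, 0.0120, 0.6454)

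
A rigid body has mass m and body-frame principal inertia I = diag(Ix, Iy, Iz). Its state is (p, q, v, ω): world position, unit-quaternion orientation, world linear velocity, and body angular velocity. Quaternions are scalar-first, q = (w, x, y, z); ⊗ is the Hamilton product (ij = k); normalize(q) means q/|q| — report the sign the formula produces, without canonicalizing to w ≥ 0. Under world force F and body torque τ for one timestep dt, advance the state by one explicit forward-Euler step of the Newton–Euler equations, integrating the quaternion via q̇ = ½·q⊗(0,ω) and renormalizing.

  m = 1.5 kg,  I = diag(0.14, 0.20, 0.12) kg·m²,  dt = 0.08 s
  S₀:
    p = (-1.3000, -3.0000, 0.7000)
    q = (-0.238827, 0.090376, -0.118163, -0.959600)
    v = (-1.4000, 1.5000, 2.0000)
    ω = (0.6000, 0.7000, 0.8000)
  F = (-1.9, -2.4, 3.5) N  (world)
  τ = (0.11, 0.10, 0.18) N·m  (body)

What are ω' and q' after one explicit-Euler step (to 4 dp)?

ω' = (0.6885, 0.7362, 0.9032)
q' = (-0.2067, 0.1076, -0.1506, -0.9607)

ω×(Iω) gyroscopic = (-0.0448, 0.0096, 0.0252)
(τ − ω×Iω)/I = (1.1057, 0.4520, 1.2900)
new body rate ω' = (0.6885, 0.7362, 0.9032)
q⊗(0,ω) = (0.7961685, 0.4338934, -0.8152397, -0.0569006)
q' = normalize(q + ½dt·q⊗(0,ω)) = (-0.2067, 0.1076, -0.1506, -0.9607)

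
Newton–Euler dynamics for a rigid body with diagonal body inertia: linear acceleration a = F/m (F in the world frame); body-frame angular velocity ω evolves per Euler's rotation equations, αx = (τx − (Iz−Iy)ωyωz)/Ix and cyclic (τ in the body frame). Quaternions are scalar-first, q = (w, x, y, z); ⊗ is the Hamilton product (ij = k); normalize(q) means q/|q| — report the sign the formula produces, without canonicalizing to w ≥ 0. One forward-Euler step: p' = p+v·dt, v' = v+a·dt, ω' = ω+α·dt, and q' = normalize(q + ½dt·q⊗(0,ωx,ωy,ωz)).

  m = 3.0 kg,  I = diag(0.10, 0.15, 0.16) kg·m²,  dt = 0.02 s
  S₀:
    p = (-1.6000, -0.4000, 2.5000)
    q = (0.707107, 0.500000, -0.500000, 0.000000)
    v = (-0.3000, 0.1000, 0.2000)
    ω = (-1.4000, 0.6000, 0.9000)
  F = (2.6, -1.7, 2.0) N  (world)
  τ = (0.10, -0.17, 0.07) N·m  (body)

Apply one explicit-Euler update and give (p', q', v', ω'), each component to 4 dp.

p' = (-1.6060, -0.3980, 2.5040)
q' = (0.7170, 0.4855, -0.5002, 0.0024)
v' = (-0.2827, 0.0887, 0.2133)
ω' = (-1.3811, 0.5673, 0.9140)

a = F/m = (0.8667, -0.5667, 0.6667)
p + v·dt = (-1.6060, -0.3980, 2.5040)
v + (F/m)dt = (-0.2827, 0.0887, 0.2133)
precession coupling ω×(Iω) = (0.0054, 0.0756, -0.0420)
(τ − ω×Iω)/I = (0.9460, -1.6373, 0.7000)
ω + α·dt = (-1.3811, 0.5673, 0.9140)
2q̇ = q⊗(0,ω) = (1.0000000, -1.4399498, -0.0257358, 0.2363963)
q + ½dt·q⊗(0,ω), renormalized = (0.7170, 0.4855, -0.5002, 0.0024)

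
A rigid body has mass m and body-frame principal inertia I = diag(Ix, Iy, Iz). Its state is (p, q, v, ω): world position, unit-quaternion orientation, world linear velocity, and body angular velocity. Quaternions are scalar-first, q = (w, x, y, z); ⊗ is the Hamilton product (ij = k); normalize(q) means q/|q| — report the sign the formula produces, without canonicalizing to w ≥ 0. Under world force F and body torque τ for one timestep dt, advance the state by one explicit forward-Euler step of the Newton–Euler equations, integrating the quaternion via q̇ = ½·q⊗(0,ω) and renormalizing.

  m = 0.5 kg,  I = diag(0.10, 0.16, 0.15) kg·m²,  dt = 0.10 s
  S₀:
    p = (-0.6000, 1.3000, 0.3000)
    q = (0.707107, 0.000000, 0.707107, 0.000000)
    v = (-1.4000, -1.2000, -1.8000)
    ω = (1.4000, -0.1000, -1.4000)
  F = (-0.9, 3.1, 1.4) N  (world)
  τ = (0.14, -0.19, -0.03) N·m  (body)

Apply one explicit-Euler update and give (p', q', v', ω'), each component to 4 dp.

p' = (-0.7400, 1.1800, 0.1200)
q' = (0.7072, 0.0000, 0.7001, -0.0985)
v' = (-1.5800, -0.5800, -1.5200)
ω' = (1.5414, -0.2800, -1.4144)

(τ − ω×Iω)/I = (1.4140, -1.8000, -0.1440)
new body rate ω' = (1.5414, -0.2800, -1.4144)
Hamilton product q⊗(0,ω) = (0.0707107, 0.0000000, -0.0707107, -1.9798996)
updated quaternion q' = (0.7072, 0.0000, 0.7001, -0.0985)
a = (-1.8000, 6.2000, 2.8000)
new position p' = (-0.7400, 1.1800, 0.1200)
v' = v + a·dt = (-1.5800, -0.5800, -1.5200)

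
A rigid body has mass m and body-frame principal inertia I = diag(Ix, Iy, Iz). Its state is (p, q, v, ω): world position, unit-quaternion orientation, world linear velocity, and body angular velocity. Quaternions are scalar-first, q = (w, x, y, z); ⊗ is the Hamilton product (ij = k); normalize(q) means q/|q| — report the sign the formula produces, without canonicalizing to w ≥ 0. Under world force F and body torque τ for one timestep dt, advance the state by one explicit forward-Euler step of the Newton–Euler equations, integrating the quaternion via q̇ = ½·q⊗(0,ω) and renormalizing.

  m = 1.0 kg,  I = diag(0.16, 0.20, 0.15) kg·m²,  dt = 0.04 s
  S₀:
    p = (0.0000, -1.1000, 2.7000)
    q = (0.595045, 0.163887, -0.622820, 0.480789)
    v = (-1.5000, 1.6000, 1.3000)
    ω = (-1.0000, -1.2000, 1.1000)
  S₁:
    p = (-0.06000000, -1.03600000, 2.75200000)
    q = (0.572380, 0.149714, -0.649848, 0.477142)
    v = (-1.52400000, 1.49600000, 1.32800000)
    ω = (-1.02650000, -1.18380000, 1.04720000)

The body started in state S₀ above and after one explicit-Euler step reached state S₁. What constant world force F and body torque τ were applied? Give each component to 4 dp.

F = (-0.6000, -2.6000, 0.7000)
τ = (-0.0400, 0.0700, -0.1500)

rate change Δω = (-0.02650000, 0.01620000, -0.05280000)
applied torque τ = (-0.0400, 0.0700, -0.1500)
v₁ − v₀ = (-0.02400000, -0.10400000, 0.02800000)
F = m·Δv/dt = (-0.6000, -2.6000, 0.7000)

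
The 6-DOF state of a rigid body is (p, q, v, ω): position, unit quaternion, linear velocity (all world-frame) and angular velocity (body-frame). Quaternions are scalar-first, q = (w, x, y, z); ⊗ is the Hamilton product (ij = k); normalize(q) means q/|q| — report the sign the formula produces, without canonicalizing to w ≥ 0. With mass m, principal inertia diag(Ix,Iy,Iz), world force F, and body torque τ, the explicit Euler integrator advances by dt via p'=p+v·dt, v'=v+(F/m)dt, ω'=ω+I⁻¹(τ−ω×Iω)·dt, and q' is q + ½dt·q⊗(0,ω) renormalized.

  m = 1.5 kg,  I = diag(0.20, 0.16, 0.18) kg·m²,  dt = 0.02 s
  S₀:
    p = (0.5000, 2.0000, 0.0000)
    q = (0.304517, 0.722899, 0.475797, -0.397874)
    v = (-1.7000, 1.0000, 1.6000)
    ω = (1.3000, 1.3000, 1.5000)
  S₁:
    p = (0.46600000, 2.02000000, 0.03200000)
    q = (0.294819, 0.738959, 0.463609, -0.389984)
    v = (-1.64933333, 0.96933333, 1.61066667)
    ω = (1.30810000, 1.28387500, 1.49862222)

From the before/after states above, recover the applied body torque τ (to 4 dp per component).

τ = (0.1200, -0.0900, -0.0800)

Δω = ω₁−ω₀ = (0.00810000, -0.01612500, -0.00137778)
gyro term ω₀×Iω₀ = (0.0390, 0.0390, -0.0676)
I·α + gyro = (0.1200, -0.0900, -0.0800)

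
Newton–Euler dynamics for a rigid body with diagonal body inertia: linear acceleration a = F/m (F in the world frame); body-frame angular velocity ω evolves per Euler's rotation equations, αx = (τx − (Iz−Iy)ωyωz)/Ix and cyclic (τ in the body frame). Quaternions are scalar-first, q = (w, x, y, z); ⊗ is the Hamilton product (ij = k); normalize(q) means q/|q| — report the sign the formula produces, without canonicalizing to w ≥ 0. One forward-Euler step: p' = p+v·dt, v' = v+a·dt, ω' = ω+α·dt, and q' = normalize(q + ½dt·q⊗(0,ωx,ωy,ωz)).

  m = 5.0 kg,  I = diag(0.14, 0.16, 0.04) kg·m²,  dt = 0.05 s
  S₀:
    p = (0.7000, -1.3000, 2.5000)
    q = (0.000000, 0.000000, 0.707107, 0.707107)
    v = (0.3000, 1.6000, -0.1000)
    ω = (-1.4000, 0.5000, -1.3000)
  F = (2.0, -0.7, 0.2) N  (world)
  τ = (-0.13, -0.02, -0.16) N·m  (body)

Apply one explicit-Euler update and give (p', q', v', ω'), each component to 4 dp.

linear accel F/m = (0.4000, -0.1400, 0.0400)
p + v·dt = (0.7150, -1.2200, 2.4950)
v' = v + a·dt = (0.3200, 1.5930, -0.0980)
α = I⁻¹(τ − ω×Iω) = (-1.4857, -1.2625, -3.6500)
ω + α·dt = (-1.4743, 0.4369, -1.4825)
Hamilton product q⊗(0,ω) = (0.5656856, -1.2727926, -0.9899498, 0.9899498)
q + ½dt·q⊗(0,ω), renormalized = (0.0141, -0.0318, 0.6815, 0.7310)

p' = (0.7150, -1.2200, 2.4950)
q' = (0.0141, -0.0318, 0.6815, 0.7310)
v' = (0.3200, 1.5930, -0.0980)
ω' = (-1.4743, 0.4369, -1.4825)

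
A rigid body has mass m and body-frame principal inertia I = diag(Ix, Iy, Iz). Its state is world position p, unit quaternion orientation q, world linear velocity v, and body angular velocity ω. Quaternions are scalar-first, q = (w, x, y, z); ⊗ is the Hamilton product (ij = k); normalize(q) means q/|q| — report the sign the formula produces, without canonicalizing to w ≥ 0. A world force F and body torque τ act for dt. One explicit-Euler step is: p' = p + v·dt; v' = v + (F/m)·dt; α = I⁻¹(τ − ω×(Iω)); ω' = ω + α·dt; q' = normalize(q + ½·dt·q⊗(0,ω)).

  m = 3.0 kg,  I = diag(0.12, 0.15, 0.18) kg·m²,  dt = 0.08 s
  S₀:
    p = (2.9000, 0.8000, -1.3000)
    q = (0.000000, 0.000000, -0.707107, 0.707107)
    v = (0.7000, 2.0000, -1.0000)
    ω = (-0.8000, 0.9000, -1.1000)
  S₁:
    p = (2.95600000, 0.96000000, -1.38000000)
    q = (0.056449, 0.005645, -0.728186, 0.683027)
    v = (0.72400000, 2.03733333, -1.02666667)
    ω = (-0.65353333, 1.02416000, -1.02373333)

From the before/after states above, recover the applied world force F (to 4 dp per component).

F = (0.9000, 1.4000, -1.0000)

v₁ − v₀ = (0.02400000, 0.03733333, -0.02666667)
F = m·Δv/dt = (0.9000, 1.4000, -1.0000)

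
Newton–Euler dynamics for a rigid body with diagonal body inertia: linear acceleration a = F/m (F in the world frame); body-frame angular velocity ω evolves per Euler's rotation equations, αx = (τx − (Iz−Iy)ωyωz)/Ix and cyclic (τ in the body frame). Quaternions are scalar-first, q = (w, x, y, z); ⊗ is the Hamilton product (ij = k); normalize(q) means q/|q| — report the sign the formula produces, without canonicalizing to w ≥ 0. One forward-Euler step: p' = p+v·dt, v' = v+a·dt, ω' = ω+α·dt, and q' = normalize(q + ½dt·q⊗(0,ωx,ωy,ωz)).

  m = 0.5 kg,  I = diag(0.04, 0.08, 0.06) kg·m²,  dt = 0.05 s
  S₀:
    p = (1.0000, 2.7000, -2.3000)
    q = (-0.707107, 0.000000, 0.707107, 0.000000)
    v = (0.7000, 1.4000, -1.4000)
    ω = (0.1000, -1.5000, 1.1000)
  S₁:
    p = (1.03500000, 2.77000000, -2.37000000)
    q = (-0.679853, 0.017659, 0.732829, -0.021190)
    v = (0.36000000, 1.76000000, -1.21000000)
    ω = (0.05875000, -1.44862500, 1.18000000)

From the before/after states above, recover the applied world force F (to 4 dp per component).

Δv = v₁−v₀ = (-0.34000000, 0.36000000, 0.19000000)
m·(v₁−v₀)/dt = (-3.4000, 3.6000, 1.9000)

F = (-3.4000, 3.6000, 1.9000)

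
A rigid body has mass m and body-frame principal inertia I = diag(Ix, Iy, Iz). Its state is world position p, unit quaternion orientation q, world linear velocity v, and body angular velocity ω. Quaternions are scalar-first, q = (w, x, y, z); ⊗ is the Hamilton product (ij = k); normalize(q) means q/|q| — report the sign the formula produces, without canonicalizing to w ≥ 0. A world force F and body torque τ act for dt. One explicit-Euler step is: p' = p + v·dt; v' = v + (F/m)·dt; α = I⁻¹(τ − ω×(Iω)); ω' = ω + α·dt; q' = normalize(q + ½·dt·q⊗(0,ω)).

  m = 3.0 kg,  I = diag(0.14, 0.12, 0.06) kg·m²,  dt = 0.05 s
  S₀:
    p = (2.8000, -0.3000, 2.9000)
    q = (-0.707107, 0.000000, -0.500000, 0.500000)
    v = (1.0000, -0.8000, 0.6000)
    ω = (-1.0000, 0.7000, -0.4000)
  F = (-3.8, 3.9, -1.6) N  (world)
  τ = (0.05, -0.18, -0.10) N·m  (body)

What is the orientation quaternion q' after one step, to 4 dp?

q' = (-0.6930, 0.0139, -0.5246, 0.4943)

q⊗(0,ω) = (0.5500000, 0.5571070, -0.9949749, -0.2171572)
updated quaternion q' = (-0.6930, 0.0139, -0.5246, 0.4943)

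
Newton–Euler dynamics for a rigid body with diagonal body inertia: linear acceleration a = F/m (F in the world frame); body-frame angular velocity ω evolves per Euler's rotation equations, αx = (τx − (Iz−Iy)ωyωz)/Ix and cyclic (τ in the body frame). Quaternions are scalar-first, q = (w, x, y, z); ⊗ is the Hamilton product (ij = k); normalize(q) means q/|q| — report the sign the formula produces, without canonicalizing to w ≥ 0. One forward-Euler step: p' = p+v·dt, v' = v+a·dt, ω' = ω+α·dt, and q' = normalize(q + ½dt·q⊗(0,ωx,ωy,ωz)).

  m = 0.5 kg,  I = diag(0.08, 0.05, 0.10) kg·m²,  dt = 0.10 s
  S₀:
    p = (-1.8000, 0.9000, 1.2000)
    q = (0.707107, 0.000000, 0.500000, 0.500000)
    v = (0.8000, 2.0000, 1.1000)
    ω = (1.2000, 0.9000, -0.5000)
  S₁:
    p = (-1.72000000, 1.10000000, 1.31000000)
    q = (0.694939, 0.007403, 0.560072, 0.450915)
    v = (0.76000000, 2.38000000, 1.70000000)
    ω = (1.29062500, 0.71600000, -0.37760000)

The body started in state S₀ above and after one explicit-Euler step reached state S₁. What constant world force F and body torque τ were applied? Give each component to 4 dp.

F = (-0.2000, 1.9000, 3.0000)
τ = (0.0500, -0.0800, 0.0900)

v₁ − v₀ = (-0.04000000, 0.38000000, 0.60000000)
applied force F = (-0.2000, 1.9000, 3.0000)
ω₁ − ω₀ = (0.09062500, -0.18400000, 0.12240000)
applied torque τ = (0.0500, -0.0800, 0.0900)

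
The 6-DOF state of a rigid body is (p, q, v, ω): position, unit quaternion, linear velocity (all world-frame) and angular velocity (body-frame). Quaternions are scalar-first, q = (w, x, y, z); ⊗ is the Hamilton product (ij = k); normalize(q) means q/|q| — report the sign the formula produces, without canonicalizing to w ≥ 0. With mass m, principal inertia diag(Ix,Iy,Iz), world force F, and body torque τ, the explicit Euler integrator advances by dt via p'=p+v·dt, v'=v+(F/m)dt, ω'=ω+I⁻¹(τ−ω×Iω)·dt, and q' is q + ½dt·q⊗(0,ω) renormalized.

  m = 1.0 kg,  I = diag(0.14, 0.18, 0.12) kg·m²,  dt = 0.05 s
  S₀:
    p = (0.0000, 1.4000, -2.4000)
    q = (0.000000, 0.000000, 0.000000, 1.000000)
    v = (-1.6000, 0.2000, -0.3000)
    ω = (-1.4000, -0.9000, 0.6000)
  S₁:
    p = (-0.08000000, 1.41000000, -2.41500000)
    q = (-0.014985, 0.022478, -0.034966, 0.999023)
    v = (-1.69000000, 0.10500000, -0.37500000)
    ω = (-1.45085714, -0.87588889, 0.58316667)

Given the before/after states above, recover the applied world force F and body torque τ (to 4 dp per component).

Δω = ω₁−ω₀ = (-0.05085714, 0.02411111, -0.01683333)
τ = I·(Δω/dt) + ω₀×(Iω₀) = (-0.1100, 0.0700, 0.0100)
v₁ − v₀ = (-0.09000000, -0.09500000, -0.07500000)
applied force F = (-1.8000, -1.9000, -1.5000)

F = (-1.8000, -1.9000, -1.5000)
τ = (-0.1100, 0.0700, 0.0100)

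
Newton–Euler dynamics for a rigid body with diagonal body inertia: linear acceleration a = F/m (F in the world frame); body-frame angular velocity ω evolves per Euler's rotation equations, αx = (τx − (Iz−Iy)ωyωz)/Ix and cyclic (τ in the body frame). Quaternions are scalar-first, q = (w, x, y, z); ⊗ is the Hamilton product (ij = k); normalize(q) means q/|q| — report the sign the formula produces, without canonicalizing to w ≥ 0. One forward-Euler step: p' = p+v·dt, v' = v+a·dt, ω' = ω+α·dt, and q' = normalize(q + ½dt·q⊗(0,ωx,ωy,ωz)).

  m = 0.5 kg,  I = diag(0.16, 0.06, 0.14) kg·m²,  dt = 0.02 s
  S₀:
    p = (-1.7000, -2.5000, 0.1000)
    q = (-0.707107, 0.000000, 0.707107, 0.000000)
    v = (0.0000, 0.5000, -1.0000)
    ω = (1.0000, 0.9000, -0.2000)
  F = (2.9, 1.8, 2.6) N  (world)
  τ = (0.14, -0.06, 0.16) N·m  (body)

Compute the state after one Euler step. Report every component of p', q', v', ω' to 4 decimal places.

(τ − ω×Iω)/I = (0.9650, -0.9333, 1.7857)
new body rate ω' = (1.0193, 0.8813, -0.1643)
2q̇ = q⊗(0,ω) = (-0.6363963, -0.8485284, -0.6363963, -0.5656856)
updated quaternion q' = (-0.7134, -0.0085, 0.7007, -0.0057)
a = F/m = (5.8000, 3.6000, 5.2000)
p' = p + v·dt = (-1.7000, -2.4900, 0.0800)
v' = v + a·dt = (0.1160, 0.5720, -0.8960)

p' = (-1.7000, -2.4900, 0.0800)
q' = (-0.7134, -0.0085, 0.7007, -0.0057)
v' = (0.1160, 0.5720, -0.8960)
ω' = (1.0193, 0.8813, -0.1643)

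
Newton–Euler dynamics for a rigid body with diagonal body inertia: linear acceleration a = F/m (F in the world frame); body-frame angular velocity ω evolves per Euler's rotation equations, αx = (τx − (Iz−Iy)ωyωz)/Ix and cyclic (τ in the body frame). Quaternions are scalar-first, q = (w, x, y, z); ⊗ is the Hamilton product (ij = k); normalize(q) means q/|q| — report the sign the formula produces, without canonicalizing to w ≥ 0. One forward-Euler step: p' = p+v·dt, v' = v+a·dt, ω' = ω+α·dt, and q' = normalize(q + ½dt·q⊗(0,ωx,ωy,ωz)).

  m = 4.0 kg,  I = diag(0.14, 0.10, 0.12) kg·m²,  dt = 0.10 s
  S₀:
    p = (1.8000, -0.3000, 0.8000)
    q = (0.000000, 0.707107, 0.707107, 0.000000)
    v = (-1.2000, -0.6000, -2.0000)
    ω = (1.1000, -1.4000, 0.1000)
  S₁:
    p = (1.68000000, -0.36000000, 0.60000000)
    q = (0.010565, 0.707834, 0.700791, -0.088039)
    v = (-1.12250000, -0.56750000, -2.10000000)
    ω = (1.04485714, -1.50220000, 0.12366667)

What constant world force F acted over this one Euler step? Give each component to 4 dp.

F = (3.1000, 1.3000, -4.0000)

Δv = v₁−v₀ = (0.07750000, 0.03250000, -0.10000000)
m·(v₁−v₀)/dt = (3.1000, 1.3000, -4.0000)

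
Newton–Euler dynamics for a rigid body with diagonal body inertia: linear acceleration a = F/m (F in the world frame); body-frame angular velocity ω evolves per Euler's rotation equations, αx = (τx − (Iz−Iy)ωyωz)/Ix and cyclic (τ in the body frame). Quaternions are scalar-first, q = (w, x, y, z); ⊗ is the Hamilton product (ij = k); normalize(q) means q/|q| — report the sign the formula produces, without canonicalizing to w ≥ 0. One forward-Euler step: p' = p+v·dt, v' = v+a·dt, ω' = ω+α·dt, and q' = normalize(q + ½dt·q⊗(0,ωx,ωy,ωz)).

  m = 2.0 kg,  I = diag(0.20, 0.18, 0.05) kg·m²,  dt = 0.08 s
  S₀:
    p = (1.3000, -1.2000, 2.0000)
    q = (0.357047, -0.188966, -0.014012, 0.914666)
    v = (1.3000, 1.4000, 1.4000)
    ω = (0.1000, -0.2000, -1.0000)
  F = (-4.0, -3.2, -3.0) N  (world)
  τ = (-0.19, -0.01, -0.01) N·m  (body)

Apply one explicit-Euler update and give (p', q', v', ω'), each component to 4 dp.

p' = (1.4040, -1.0880, 2.1120)
q' = (0.3939, -0.1795, -0.0208, 0.9012)
v' = (1.1400, 1.2720, 1.2800)
ω' = (0.0344, -0.1978, -1.0166)

gyro term ω×Iω = (-0.0260, -0.0150, 0.0004)
angular accel α = (-0.8200, 0.0278, -0.2080)
new body rate ω' = (0.0344, -0.1978, -1.0166)
q⊗(0,ω) = (0.9307602, 0.2326499, -0.1689088, -0.3178526)
q + ½dt·q⊗(0,ω), renormalized = (0.3939, -0.1795, -0.0208, 0.9012)
p + v·dt = (1.4040, -1.0880, 2.1120)
v + (F/m)dt = (1.1400, 1.2720, 1.2800)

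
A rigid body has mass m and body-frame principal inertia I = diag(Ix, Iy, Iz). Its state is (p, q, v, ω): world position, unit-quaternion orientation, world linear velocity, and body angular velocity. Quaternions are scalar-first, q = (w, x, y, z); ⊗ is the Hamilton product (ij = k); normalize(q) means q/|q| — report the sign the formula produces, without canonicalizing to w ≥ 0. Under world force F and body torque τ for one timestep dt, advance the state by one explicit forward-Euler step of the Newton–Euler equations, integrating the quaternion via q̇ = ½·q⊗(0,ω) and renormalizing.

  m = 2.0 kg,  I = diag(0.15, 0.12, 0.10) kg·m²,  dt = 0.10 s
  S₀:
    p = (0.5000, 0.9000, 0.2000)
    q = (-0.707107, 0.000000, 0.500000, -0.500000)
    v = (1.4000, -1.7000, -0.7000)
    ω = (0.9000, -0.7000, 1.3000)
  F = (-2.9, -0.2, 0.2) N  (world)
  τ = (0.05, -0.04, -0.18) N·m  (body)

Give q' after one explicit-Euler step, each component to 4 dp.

Hamilton product q⊗(0,ω) = (1.0000000, -0.3363963, 0.0449749, -1.3692391)
q' = normalize(q + ½dt·q⊗(0,ω)) = (-0.6547, -0.0168, 0.5004, -0.5663)

q' = (-0.6547, -0.0168, 0.5004, -0.5663)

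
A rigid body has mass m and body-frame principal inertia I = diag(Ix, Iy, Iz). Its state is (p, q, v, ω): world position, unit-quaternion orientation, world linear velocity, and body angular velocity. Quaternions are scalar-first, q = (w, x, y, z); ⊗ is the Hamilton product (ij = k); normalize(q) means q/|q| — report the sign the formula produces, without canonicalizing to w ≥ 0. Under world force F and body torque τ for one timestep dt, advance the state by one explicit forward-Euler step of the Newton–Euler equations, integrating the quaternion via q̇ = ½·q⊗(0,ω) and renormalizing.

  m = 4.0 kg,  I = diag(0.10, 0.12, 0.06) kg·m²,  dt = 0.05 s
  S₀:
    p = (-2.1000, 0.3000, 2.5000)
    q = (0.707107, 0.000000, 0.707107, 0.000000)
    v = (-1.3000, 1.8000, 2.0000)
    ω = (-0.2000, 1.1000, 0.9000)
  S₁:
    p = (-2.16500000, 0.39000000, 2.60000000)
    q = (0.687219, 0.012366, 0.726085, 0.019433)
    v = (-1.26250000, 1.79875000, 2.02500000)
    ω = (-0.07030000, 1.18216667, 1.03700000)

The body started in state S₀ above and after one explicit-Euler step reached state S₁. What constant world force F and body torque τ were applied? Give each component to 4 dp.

ω₁ − ω₀ = (0.12970000, 0.08216667, 0.13700000)
I·α + gyro = (0.2000, 0.1900, 0.1600)
Δv = v₁−v₀ = (0.03750000, -0.00125000, 0.02500000)
F = m·Δv/dt = (3.0000, -0.1000, 2.0000)

F = (3.0000, -0.1000, 2.0000)
τ = (0.2000, 0.1900, 0.1600)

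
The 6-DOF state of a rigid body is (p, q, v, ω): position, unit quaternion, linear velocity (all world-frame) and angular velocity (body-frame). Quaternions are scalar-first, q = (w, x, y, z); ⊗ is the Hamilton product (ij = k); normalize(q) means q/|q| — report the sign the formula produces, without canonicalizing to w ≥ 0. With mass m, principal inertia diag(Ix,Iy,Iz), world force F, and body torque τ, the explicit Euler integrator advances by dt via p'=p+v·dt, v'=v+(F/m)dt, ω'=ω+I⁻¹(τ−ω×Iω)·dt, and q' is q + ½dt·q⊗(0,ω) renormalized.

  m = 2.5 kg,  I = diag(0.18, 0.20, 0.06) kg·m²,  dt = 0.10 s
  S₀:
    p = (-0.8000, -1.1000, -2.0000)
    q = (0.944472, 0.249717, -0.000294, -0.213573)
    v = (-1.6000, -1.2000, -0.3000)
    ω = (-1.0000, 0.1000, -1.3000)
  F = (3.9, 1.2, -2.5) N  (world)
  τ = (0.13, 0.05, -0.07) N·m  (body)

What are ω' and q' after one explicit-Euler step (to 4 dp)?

α = I⁻¹(τ − ω×Iω) = (0.6211, -0.5300, -1.1333)
ω + α·dt = (-0.9379, 0.0470, -1.4133)
2q̇ = q⊗(0,ω) = (-0.0278985, -0.9227325, 0.6326523, -1.2031359)
updated quaternion q' = (0.9399, 0.2029, 0.0312, -0.2728)

ω' = (-0.9379, 0.0470, -1.4133)
q' = (0.9399, 0.2029, 0.0312, -0.2728)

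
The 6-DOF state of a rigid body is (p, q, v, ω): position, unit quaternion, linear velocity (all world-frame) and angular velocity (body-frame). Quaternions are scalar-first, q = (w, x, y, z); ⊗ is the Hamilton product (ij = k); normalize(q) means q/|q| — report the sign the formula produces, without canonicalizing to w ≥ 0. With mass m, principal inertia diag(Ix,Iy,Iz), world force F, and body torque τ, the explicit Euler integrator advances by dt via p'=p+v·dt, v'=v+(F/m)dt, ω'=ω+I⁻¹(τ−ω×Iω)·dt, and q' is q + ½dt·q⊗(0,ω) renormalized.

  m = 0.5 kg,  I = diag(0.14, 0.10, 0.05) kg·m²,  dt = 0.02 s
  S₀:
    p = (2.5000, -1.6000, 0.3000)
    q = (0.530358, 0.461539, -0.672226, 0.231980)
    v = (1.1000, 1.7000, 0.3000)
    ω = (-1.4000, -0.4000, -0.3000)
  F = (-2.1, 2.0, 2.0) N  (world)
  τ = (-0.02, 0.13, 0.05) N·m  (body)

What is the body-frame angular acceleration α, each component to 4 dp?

α = (-0.1000, 0.9220, 1.4480)

ω×(Iω) gyroscopic = (-0.0060, 0.0378, -0.0224)
α = I⁻¹(τ − ω×Iω) = (-0.1000, 0.9220, 1.4480)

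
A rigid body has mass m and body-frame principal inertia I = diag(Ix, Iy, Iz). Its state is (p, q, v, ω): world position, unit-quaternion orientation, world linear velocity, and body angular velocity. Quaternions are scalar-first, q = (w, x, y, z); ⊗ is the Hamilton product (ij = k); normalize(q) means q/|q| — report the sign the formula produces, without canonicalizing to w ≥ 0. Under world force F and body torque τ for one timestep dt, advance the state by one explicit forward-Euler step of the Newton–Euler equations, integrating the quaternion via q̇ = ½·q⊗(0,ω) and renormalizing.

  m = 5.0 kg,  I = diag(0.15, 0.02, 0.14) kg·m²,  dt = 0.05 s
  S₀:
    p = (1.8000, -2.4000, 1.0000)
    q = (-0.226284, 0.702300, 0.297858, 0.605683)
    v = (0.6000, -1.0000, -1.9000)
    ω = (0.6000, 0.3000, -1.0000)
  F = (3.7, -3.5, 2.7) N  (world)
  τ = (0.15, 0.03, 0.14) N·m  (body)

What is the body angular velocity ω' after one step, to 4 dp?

gyro term ω×Iω = (-0.0360, -0.0060, -0.0234)
α = I⁻¹(τ − ω×Iω) = (1.2400, 1.8000, 1.1671)
ω' = ω + α·dt = (0.6620, 0.3900, -0.9416)

ω' = (0.6620, 0.3900, -0.9416)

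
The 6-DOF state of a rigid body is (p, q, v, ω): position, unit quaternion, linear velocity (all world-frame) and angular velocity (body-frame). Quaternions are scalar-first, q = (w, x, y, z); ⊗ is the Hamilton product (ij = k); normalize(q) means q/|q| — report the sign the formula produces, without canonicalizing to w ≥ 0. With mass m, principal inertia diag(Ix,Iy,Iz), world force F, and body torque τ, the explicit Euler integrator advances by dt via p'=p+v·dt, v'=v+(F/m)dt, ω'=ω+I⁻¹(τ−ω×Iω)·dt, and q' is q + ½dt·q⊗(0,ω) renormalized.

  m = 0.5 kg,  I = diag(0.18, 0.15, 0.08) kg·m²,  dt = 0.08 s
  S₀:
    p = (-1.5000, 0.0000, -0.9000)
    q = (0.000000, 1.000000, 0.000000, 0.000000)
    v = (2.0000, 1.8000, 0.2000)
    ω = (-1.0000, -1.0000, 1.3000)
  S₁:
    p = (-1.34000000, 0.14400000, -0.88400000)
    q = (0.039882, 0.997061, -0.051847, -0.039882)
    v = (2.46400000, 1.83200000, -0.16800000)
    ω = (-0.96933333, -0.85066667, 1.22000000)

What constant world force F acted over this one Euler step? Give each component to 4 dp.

F = (2.9000, 0.2000, -2.3000)

Δv = v₁−v₀ = (0.46400000, 0.03200000, -0.36800000)
F = m·Δv/dt = (2.9000, 0.2000, -2.3000)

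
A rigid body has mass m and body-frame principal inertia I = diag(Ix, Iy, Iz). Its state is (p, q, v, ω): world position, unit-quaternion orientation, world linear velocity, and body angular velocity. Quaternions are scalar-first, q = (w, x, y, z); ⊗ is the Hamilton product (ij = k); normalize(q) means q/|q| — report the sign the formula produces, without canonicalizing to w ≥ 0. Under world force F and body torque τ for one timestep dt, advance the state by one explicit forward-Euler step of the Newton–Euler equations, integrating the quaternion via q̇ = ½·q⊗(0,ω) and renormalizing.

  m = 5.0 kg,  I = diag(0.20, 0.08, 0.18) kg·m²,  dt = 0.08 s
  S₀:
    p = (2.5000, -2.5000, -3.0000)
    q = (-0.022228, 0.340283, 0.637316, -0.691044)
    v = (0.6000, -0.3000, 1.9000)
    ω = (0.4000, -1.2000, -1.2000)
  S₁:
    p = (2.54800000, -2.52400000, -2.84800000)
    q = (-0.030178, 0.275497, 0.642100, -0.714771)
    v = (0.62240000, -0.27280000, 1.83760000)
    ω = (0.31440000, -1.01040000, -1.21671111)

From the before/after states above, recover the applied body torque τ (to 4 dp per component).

τ = (-0.0700, 0.1800, 0.0200)

rate change Δω = (-0.08560000, 0.18960000, -0.01671111)
ω₀×(Iω₀) = (0.1440, -0.0096, 0.0576)
applied torque τ = (-0.0700, 0.1800, 0.0200)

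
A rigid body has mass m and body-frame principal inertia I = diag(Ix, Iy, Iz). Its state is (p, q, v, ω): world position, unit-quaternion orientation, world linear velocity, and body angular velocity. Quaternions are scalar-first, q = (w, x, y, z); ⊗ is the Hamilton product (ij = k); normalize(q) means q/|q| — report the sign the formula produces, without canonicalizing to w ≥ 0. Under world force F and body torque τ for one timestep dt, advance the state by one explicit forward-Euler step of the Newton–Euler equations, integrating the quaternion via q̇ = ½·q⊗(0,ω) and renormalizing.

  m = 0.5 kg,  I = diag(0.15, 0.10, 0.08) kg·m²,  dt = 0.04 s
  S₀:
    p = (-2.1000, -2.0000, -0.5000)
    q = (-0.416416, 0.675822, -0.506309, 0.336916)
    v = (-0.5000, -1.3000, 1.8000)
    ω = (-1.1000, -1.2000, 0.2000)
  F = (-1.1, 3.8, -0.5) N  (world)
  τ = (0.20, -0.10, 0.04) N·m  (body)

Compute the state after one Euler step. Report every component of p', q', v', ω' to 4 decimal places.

a = F/m = (-2.2000, 7.6000, -1.0000)
new position p' = (-2.1200, -2.0520, -0.4280)
v + (F/m)dt = (-0.5880, -0.9960, 1.7600)
precession coupling ω×(Iω) = (0.0048, -0.0154, -0.0660)
(τ − ω×Iω)/I = (1.3013, -0.8460, 1.3250)
new body rate ω' = (-1.0479, -1.2338, 0.2530)
2q̇ = q⊗(0,ω) = (0.0684502, 0.7610950, -0.0060728, -1.4512095)
q' = normalize(q + ½dt·q⊗(0,ω)) = (-0.4148, 0.6907, -0.5062, 0.3077)

p' = (-2.1200, -2.0520, -0.4280)
q' = (-0.4148, 0.6907, -0.5062, 0.3077)
v' = (-0.5880, -0.9960, 1.7600)
ω' = (-1.0479, -1.2338, 0.2530)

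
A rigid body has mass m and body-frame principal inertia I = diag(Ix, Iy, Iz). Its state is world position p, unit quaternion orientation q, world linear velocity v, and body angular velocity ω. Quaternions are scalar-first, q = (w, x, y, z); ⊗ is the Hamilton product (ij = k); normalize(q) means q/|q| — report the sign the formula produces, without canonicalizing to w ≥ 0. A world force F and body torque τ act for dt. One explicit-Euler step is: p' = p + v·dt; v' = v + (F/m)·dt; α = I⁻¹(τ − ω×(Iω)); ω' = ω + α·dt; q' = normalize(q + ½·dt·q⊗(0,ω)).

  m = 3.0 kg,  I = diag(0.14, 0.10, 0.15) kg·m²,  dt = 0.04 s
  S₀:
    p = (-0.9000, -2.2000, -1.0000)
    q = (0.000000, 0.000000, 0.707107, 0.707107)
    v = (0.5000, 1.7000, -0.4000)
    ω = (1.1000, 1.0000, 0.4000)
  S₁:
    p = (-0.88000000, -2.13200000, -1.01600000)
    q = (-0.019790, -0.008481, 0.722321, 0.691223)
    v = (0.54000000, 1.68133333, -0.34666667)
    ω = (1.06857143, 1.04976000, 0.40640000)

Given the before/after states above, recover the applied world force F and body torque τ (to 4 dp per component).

Δω = ω₁−ω₀ = (-0.03142857, 0.04976000, 0.00640000)
gyro term ω₀×Iω₀ = (0.0200, -0.0044, -0.0440)
applied torque τ = (-0.0900, 0.1200, -0.0200)
Δv = v₁−v₀ = (0.04000000, -0.01866667, 0.05333333)
applied force F = (3.0000, -1.4000, 4.0000)

F = (3.0000, -1.4000, 4.0000)
τ = (-0.0900, 0.1200, -0.0200)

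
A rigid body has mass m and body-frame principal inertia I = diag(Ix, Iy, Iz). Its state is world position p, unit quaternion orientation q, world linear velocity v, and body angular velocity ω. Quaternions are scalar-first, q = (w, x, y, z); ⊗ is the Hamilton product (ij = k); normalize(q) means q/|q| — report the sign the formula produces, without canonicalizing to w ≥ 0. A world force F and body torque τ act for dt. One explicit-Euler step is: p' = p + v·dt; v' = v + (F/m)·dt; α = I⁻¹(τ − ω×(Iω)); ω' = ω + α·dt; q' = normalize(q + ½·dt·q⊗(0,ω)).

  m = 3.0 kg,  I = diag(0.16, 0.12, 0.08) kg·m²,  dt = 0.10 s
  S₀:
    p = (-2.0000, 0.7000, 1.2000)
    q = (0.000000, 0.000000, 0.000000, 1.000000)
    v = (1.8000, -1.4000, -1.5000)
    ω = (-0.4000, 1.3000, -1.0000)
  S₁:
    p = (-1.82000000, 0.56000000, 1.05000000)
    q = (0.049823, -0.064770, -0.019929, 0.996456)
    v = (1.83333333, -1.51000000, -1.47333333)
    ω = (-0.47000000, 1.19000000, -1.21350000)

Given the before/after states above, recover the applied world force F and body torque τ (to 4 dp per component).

v₁ − v₀ = (0.03333333, -0.11000000, 0.02666667)
m·(v₁−v₀)/dt = (1.0000, -3.3000, 0.8000)
rate change Δω = (-0.07000000, -0.11000000, -0.21350000)
applied torque τ = (-0.0600, -0.1000, -0.1500)

F = (1.0000, -3.3000, 0.8000)
τ = (-0.0600, -0.1000, -0.1500)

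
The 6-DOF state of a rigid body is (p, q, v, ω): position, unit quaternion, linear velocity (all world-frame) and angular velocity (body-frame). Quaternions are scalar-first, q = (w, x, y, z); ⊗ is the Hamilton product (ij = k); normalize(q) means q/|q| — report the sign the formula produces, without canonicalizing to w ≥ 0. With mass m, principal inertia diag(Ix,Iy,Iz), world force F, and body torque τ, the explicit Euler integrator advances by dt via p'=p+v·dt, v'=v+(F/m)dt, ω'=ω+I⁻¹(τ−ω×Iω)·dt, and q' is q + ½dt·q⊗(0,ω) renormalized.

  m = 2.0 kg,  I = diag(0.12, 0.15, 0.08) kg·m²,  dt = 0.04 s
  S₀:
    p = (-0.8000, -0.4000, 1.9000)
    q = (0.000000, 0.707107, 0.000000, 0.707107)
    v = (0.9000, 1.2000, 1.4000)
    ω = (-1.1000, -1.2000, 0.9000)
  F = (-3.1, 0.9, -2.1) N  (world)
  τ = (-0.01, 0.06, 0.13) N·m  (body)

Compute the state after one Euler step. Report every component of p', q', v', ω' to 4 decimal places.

α = I⁻¹(τ − ω×Iω) = (-0.7133, 0.6640, 1.1300)
ω + α·dt = (-1.1285, -1.1734, 0.9452)
2q̇ = q⊗(0,ω) = (0.1414214, 0.8485284, -1.4142140, -0.8485284)
q + ½dt·q⊗(0,ω), renormalized = (0.0028, 0.7236, -0.0283, 0.6897)
p' = p + v·dt = (-0.7640, -0.3520, 1.9560)
v' = v + a·dt = (0.8380, 1.2180, 1.3580)

p' = (-0.7640, -0.3520, 1.9560)
q' = (0.0028, 0.7236, -0.0283, 0.6897)
v' = (0.8380, 1.2180, 1.3580)
ω' = (-1.1285, -1.1734, 0.9452)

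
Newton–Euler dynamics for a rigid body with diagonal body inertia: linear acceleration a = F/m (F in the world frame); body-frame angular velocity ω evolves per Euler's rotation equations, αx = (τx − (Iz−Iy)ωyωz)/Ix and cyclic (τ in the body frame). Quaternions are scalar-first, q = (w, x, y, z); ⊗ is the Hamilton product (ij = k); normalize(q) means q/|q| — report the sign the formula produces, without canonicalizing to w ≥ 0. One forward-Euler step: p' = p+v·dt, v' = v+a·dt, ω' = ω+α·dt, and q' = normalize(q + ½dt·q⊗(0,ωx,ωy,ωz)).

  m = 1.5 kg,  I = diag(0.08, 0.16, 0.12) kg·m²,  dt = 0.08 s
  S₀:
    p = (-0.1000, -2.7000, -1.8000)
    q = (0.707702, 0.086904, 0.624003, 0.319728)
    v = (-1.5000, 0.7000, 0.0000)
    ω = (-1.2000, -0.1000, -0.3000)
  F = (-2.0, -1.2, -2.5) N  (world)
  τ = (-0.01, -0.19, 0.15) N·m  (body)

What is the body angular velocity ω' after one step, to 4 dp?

precession coupling ω×(Iω) = (-0.0012, -0.0144, 0.0096)
(τ − ω×Iω)/I = (-0.1100, -1.0975, 1.1700)
ω' = ω + α·dt = (-1.2088, -0.1878, -0.2064)

ω' = (-1.2088, -0.1878, -0.2064)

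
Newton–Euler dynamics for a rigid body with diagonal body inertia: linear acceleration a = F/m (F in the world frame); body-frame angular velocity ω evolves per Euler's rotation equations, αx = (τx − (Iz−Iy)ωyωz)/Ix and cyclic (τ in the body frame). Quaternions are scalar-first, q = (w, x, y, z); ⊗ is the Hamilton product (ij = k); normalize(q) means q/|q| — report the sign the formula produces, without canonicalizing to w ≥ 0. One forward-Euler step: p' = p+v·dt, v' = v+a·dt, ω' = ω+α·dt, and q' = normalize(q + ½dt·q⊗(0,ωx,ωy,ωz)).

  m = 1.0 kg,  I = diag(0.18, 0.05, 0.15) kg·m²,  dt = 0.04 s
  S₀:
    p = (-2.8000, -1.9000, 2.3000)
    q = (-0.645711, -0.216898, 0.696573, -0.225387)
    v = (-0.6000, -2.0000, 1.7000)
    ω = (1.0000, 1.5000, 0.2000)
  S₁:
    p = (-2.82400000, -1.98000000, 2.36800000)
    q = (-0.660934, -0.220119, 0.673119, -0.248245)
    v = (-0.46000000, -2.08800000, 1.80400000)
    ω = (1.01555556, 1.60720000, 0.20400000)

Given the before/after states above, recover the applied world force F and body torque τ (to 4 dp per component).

F = (3.5000, -2.2000, 2.6000)
τ = (0.1000, 0.1400, -0.1800)

v₁ − v₀ = (0.14000000, -0.08800000, 0.10400000)
applied force F = (3.5000, -2.2000, 2.6000)
Δω = ω₁−ω₀ = (0.01555556, 0.10720000, 0.00400000)
precession coupling = (0.0300, 0.0060, -0.1950)
I·α + gyro = (0.1000, 0.1400, -0.1800)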